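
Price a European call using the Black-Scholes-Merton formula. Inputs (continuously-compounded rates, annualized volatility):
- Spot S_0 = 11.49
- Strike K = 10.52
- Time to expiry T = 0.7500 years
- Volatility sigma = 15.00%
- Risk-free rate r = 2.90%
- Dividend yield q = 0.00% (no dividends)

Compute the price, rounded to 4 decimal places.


Answer: Price = 1.3525

Derivation:
d1 = (ln(S/K) + (r - q + 0.5*sigma^2) * T) / (sigma * sqrt(T)) = 0.91133881
d2 = d1 - sigma * sqrt(T) = 0.78143500
exp(-rT) = 0.97848483; exp(-qT) = 1.00000000
C = S_0 * exp(-qT) * N(d1) - K * exp(-rT) * N(d2)
N(d1) = 0.81894156; N(d2) = 0.78272665
C = 11.4900 * 1.00000000 * 0.81894156 - 10.5200 * 0.97848483 * 0.78272665 = 1.3525


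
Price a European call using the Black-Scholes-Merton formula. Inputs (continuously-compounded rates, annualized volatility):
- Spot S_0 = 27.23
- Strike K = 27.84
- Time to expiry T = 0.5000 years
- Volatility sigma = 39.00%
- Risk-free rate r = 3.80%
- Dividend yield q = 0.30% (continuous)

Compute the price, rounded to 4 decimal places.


Answer: Price = 2.9258

Derivation:
d1 = (ln(S/K) + (r - q + 0.5*sigma^2) * T) / (sigma * sqrt(T)) = 0.12100762
d2 = d1 - sigma * sqrt(T) = -0.15476402
exp(-rT) = 0.98117936; exp(-qT) = 0.99850112
C = S_0 * exp(-qT) * N(d1) - K * exp(-rT) * N(d2)
N(d1) = 0.54815750; N(d2) = 0.43850368
C = 27.2300 * 0.99850112 * 0.54815750 - 27.8400 * 0.98117936 * 0.43850368 = 2.9258


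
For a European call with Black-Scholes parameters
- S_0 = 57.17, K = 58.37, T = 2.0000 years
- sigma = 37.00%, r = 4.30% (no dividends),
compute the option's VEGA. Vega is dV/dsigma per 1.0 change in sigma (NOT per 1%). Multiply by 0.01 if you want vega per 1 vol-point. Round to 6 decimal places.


d1 = 0.3862852222; d2 = -0.1369737959
phi(d1) = 0.3702611655; exp(-qT) = 1.0000000000; exp(-rT) = 0.9175942312
Vega = S * exp(-qT) * phi(d1) * sqrt(T) = 57.1700 * 1.0000000000 * 0.3702611655 * 1.4142135624 = 29.935833

Answer: Vega = 29.935833


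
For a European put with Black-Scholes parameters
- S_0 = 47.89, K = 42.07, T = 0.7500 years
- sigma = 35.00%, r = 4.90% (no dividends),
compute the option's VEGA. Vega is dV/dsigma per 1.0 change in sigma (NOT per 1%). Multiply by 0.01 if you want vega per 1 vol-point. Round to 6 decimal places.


Answer: Vega = 12.947921

Derivation:
d1 = 0.7002741352; d2 = 0.3971652439
phi(d1) = 0.3121940075; exp(-qT) = 1.0000000000; exp(-rT) = 0.9639170845
Vega = S * exp(-qT) * phi(d1) * sqrt(T) = 47.8900 * 1.0000000000 * 0.3121940075 * 0.8660254038 = 12.947921


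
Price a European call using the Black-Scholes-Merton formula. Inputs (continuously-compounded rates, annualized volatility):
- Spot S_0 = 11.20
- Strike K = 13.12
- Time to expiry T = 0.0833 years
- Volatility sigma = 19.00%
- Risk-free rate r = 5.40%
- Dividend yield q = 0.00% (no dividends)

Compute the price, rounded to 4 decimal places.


Answer: Price = 0.0005

Derivation:
d1 = (ln(S/K) + (r - q + 0.5*sigma^2) * T) / (sigma * sqrt(T)) = -2.77588843
d2 = d1 - sigma * sqrt(T) = -2.83072574
exp(-rT) = 0.99551190; exp(-qT) = 1.00000000
C = S_0 * exp(-qT) * N(d1) - K * exp(-rT) * N(d2)
N(d1) = 0.00275255; N(d2) = 0.00232213
C = 11.2000 * 1.00000000 * 0.00275255 - 13.1200 * 0.99551190 * 0.00232213 = 0.0005


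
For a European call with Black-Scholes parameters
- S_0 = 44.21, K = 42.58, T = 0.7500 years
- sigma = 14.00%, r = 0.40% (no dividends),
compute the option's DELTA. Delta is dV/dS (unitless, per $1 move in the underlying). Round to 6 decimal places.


Answer: Delta = 0.653655

Derivation:
d1 = 0.3952073805; d2 = 0.2739638239
phi(d1) = 0.3689725714; exp(-qT) = 1.0000000000; exp(-rT) = 0.9970044955
N(d1) = 0.6536550768
Delta = exp(-qT) * N(d1) = 1.0000000000 * 0.6536550768 = 0.653655


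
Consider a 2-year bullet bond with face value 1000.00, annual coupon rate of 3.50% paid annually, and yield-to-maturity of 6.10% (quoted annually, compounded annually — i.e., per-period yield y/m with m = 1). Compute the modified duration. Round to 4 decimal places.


Answer: Modified duration = 1.8524

Derivation:
Coupon per period c = face * coupon_rate / m = 35.000000
Periods per year m = 1; per-period yield y/m = 0.061000
Number of cashflows N = 2
Cashflows (t years, CF_t, discount factor 1/(1+y/m)^(m*t), PV):
  t = 1.0000: CF_t = 35.000000, DF = 0.942507, PV = 32.987747
  t = 2.0000: CF_t = 1035.000000, DF = 0.888320, PV = 919.410760
Price P = sum_t PV_t = 952.398507
First compute Macaulay numerator sum_t t * PV_t:
  t * PV_t at t = 1.0000: 32.987747
  t * PV_t at t = 2.0000: 1838.821520
Macaulay duration D = 1871.809267 / 952.398507 = 1.965364
Modified duration = D / (1 + y/m) = 1.965364 / (1 + 0.061000) = 1.852369


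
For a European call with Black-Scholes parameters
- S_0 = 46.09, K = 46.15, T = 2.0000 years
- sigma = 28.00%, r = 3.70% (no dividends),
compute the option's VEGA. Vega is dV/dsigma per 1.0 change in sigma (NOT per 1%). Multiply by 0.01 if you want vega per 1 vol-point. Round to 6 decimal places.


d1 = 0.3815827139; d2 = -0.0143970835
phi(d1) = 0.3709302583; exp(-qT) = 1.0000000000; exp(-rT) = 0.9286716938
Vega = S * exp(-qT) * phi(d1) * sqrt(T) = 46.0900 * 1.0000000000 * 0.3709302583 * 1.4142135624 = 24.177643

Answer: Vega = 24.177643


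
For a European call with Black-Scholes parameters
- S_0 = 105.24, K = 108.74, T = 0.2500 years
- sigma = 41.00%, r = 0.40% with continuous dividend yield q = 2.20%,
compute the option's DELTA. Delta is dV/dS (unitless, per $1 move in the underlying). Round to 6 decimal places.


Answer: Delta = 0.465930

Derivation:
d1 = -0.0790427100; d2 = -0.2840427100
phi(d1) = 0.3976979791; exp(-qT) = 0.9945150973; exp(-rT) = 0.9990004998
N(d1) = 0.4684993258
Delta = exp(-qT) * N(d1) = 0.9945150973 * 0.4684993258 = 0.465930


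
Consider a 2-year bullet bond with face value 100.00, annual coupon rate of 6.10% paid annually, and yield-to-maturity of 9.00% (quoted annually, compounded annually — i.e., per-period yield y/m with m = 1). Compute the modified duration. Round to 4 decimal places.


Answer: Modified duration = 1.7808

Derivation:
Coupon per period c = face * coupon_rate / m = 6.100000
Periods per year m = 1; per-period yield y/m = 0.090000
Number of cashflows N = 2
Cashflows (t years, CF_t, discount factor 1/(1+y/m)^(m*t), PV):
  t = 1.0000: CF_t = 6.100000, DF = 0.917431, PV = 5.596330
  t = 2.0000: CF_t = 106.100000, DF = 0.841680, PV = 89.302247
Price P = sum_t PV_t = 94.898578
First compute Macaulay numerator sum_t t * PV_t:
  t * PV_t at t = 1.0000: 5.596330
  t * PV_t at t = 2.0000: 178.604495
Macaulay duration D = 184.200825 / 94.898578 = 1.941028
Modified duration = D / (1 + y/m) = 1.941028 / (1 + 0.090000) = 1.780760


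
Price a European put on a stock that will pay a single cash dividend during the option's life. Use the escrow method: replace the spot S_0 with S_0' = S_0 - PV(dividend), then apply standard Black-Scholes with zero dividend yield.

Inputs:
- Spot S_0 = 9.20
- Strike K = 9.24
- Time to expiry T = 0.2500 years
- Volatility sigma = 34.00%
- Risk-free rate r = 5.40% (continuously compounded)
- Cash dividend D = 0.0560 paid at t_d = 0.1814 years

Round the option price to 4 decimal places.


Answer: Price = 0.6044

Derivation:
PV(D) = D * exp(-r * t_d) = 0.0560 * 0.99025222 = 0.05545412
S_0' = S_0 - PV(D) = 9.2000 - 0.05545412 = 9.14454588
d1 = (ln(S_0'/K) + (r + sigma^2/2)*T) / (sigma*sqrt(T)) = 0.10332786
d2 = d1 - sigma*sqrt(T) = -0.06667214
exp(-rT) = 0.98659072
N(-d1) = 0.45885138; N(-d2) = 0.52657864
P = K * exp(-rT) * N(-d2) - S_0' * N(-d1) = 9.2400 * 0.98659072 * 0.52657864 - 9.14454588 * 0.45885138 = 0.6044


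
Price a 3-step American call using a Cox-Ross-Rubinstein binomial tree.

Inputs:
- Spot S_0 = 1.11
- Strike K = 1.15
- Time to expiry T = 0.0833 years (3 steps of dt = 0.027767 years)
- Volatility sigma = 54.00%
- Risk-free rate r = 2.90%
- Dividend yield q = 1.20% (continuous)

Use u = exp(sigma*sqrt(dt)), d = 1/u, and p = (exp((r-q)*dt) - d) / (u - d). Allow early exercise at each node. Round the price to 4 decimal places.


Answer: Price = V(0,0) = 0.0567

Derivation:
dt = T/N = 0.027767
u = exp(sigma*sqrt(dt)) = 1.094155; d = 1/u = 0.913948
p = (exp((r-q)*dt) - d) / (u - d) = 0.480140
Discount per step: exp(-r*dt) = 0.999195
Stock lattice S(k, i) with i counting down-moves:
  k=0: S(0,0) = 1.1100
  k=1: S(1,0) = 1.2145; S(1,1) = 1.0145
  k=2: S(2,0) = 1.3289; S(2,1) = 1.1100; S(2,2) = 0.9272
  k=3: S(3,0) = 1.4540; S(3,1) = 1.2145; S(3,2) = 1.0145; S(3,3) = 0.8474
Terminal payoffs V(N, i) = max(S_T - K, 0):
  V(3,0) = 0.303982; V(3,1) = 0.064512; V(3,2) = 0.000000; V(3,3) = 0.000000
Backward induction: V(k, i) = exp(-r*dt) * [p * V(k+1, i) + (1-p) * V(k+1, i+1)]; then take max(V_cont, immediate exercise) for American.
  V(2,0) = exp(-r*dt) * [p*0.303982 + (1-p)*0.064512] = 0.179346; exercise = 0.178863; V(2,0) = max -> 0.179346
  V(2,1) = exp(-r*dt) * [p*0.064512 + (1-p)*0.000000] = 0.030950; exercise = 0.000000; V(2,1) = max -> 0.030950
  V(2,2) = exp(-r*dt) * [p*0.000000 + (1-p)*0.000000] = 0.000000; exercise = 0.000000; V(2,2) = max -> 0.000000
  V(1,0) = exp(-r*dt) * [p*0.179346 + (1-p)*0.030950] = 0.102119; exercise = 0.064512; V(1,0) = max -> 0.102119
  V(1,1) = exp(-r*dt) * [p*0.030950 + (1-p)*0.000000] = 0.014848; exercise = 0.000000; V(1,1) = max -> 0.014848
  V(0,0) = exp(-r*dt) * [p*0.102119 + (1-p)*0.014848] = 0.056704; exercise = 0.000000; V(0,0) = max -> 0.056704


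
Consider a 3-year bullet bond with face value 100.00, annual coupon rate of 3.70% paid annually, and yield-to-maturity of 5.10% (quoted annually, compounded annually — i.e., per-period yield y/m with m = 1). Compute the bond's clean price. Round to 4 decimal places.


Coupon per period c = face * coupon_rate / m = 3.700000
Periods per year m = 1; per-period yield y/m = 0.051000
Number of cashflows N = 3
Cashflows (t years, CF_t, discount factor 1/(1+y/m)^(m*t), PV):
  t = 1.0000: CF_t = 3.700000, DF = 0.951475, PV = 3.520457
  t = 2.0000: CF_t = 3.700000, DF = 0.905304, PV = 3.349626
  t = 3.0000: CF_t = 103.700000, DF = 0.861374, PV = 89.324503
Price P = sum_t PV_t = 96.194585

Answer: Price = 96.1946


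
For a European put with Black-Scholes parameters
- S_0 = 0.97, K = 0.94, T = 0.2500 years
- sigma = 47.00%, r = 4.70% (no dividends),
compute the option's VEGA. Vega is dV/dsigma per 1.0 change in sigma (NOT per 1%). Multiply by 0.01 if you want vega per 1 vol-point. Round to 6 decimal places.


Answer: Vega = 0.184907

Derivation:
d1 = 0.3011859414; d2 = 0.0661859414
phi(d1) = 0.3812518804; exp(-qT) = 1.0000000000; exp(-rT) = 0.9883187617
Vega = S * exp(-qT) * phi(d1) * sqrt(T) = 0.9700 * 1.0000000000 * 0.3812518804 * 0.5000000000 = 0.184907


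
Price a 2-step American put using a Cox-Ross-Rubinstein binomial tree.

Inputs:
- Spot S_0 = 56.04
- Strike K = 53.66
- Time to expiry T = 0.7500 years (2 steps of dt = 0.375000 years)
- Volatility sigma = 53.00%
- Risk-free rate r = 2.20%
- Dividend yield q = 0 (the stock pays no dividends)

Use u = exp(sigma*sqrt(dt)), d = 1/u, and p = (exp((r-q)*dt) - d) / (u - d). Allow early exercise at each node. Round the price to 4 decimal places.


Answer: Price = V(0,0) = 7.7335

Derivation:
dt = T/N = 0.375000
u = exp(sigma*sqrt(dt)) = 1.383418; d = 1/u = 0.722847
p = (exp((r-q)*dt) - d) / (u - d) = 0.432106
Discount per step: exp(-r*dt) = 0.991784
Stock lattice S(k, i) with i counting down-moves:
  k=0: S(0,0) = 56.0400
  k=1: S(1,0) = 77.5268; S(1,1) = 40.5084
  k=2: S(2,0) = 107.2519; S(2,1) = 56.0400; S(2,2) = 29.2814
Terminal payoffs V(N, i) = max(K - S_T, 0):
  V(2,0) = 0.000000; V(2,1) = 0.000000; V(2,2) = 24.378646
Backward induction: V(k, i) = exp(-r*dt) * [p * V(k+1, i) + (1-p) * V(k+1, i+1)]; then take max(V_cont, immediate exercise) for American.
  V(1,0) = exp(-r*dt) * [p*0.000000 + (1-p)*0.000000] = 0.000000; exercise = 0.000000; V(1,0) = max -> 0.000000
  V(1,1) = exp(-r*dt) * [p*0.000000 + (1-p)*24.378646] = 13.730731; exercise = 13.151642; V(1,1) = max -> 13.730731
  V(0,0) = exp(-r*dt) * [p*0.000000 + (1-p)*13.730731] = 7.733530; exercise = 0.000000; V(0,0) = max -> 7.733530


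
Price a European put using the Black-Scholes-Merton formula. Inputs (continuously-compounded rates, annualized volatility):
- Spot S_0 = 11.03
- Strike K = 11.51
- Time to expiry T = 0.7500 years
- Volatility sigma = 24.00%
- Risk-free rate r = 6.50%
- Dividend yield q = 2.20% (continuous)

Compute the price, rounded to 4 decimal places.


Answer: Price = 0.9602

Derivation:
d1 = (ln(S/K) + (r - q + 0.5*sigma^2) * T) / (sigma * sqrt(T)) = 0.05413915
d2 = d1 - sigma * sqrt(T) = -0.15370695
exp(-rT) = 0.95241920; exp(-qT) = 0.98363538
P = K * exp(-rT) * N(-d2) - S_0 * exp(-qT) * N(-d1)
N(-d1) = 0.47841215; N(-d2) = 0.56107960
P = 11.5100 * 0.95241920 * 0.56107960 - 11.0300 * 0.98363538 * 0.47841215 = 0.9602


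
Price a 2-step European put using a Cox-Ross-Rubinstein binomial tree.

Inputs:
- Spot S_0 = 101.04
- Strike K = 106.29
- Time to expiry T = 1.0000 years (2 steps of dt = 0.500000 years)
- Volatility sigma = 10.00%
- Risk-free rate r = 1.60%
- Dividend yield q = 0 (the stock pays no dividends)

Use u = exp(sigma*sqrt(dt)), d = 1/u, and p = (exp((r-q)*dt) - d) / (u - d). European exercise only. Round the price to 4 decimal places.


Answer: Price = V(0,0) = 6.4511

Derivation:
dt = T/N = 0.500000
u = exp(sigma*sqrt(dt)) = 1.073271; d = 1/u = 0.931731
p = (exp((r-q)*dt) - d) / (u - d) = 0.539078
Discount per step: exp(-r*dt) = 0.992032
Stock lattice S(k, i) with i counting down-moves:
  k=0: S(0,0) = 101.0400
  k=1: S(1,0) = 108.4433; S(1,1) = 94.1421
  k=2: S(2,0) = 116.3890; S(2,1) = 101.0400; S(2,2) = 87.7152
Terminal payoffs V(N, i) = max(K - S_T, 0):
  V(2,0) = 0.000000; V(2,1) = 5.250000; V(2,2) = 18.574807
Backward induction: V(k, i) = exp(-r*dt) * [p * V(k+1, i) + (1-p) * V(k+1, i+1)].
  V(1,0) = exp(-r*dt) * [p*0.000000 + (1-p)*5.250000] = 2.400560
  V(1,1) = exp(-r*dt) * [p*5.250000 + (1-p)*18.574807] = 11.300929
  V(0,0) = exp(-r*dt) * [p*2.400560 + (1-p)*11.300929] = 6.451122


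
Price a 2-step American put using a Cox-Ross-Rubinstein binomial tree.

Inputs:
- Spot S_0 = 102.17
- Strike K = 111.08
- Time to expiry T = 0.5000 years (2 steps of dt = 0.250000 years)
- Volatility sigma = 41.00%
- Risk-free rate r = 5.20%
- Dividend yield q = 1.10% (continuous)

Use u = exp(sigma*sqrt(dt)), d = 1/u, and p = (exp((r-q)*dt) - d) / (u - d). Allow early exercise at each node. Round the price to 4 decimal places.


Answer: Price = V(0,0) = 16.6262

Derivation:
dt = T/N = 0.250000
u = exp(sigma*sqrt(dt)) = 1.227525; d = 1/u = 0.814647
p = (exp((r-q)*dt) - d) / (u - d) = 0.473882
Discount per step: exp(-r*dt) = 0.987084
Stock lattice S(k, i) with i counting down-moves:
  k=0: S(0,0) = 102.1700
  k=1: S(1,0) = 125.4162; S(1,1) = 83.2325
  k=2: S(2,0) = 153.9516; S(2,1) = 102.1700; S(2,2) = 67.8051
Terminal payoffs V(N, i) = max(K - S_T, 0):
  V(2,0) = 0.000000; V(2,1) = 8.910000; V(2,2) = 43.274854
Backward induction: V(k, i) = exp(-r*dt) * [p * V(k+1, i) + (1-p) * V(k+1, i+1)]; then take max(V_cont, immediate exercise) for American.
  V(1,0) = exp(-r*dt) * [p*0.000000 + (1-p)*8.910000] = 4.627164; exercise = 0.000000; V(1,0) = max -> 4.627164
  V(1,1) = exp(-r*dt) * [p*8.910000 + (1-p)*43.274854] = 26.641364; exercise = 27.847484; V(1,1) = max -> 27.847484
  V(0,0) = exp(-r*dt) * [p*4.627164 + (1-p)*27.847484] = 16.626237; exercise = 8.910000; V(0,0) = max -> 16.626237


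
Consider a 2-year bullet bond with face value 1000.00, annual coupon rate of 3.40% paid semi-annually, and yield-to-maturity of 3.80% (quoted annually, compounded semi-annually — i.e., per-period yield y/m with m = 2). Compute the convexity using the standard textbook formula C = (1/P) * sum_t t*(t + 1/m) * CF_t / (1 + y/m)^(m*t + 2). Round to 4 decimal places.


Coupon per period c = face * coupon_rate / m = 17.000000
Periods per year m = 2; per-period yield y/m = 0.019000
Number of cashflows N = 4
Cashflows (t years, CF_t, discount factor 1/(1+y/m)^(m*t), PV):
  t = 0.5000: CF_t = 17.000000, DF = 0.981354, PV = 16.683023
  t = 1.0000: CF_t = 17.000000, DF = 0.963056, PV = 16.371955
  t = 1.5000: CF_t = 17.000000, DF = 0.945099, PV = 16.066688
  t = 2.0000: CF_t = 1017.000000, DF = 0.927477, PV = 943.244360
Price P = sum_t PV_t = 992.366026
Convexity numerator sum_t t*(t + 1/m) * CF_t / (1+y/m)^(m*t + 2):
  t = 0.5000: term = 8.033344
  t = 1.0000: term = 23.650670
  t = 1.5000: term = 46.419372
  t = 2.0000: term = 4541.986648
Convexity = (1/P) * sum = 4620.090034 / 992.366026 = 4.655631

Answer: Convexity = 4.6556


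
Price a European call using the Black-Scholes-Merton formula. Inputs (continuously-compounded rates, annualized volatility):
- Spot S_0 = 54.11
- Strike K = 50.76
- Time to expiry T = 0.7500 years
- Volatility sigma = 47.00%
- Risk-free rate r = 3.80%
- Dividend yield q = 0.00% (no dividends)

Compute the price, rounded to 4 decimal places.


Answer: Price = 10.9401

Derivation:
d1 = (ln(S/K) + (r - q + 0.5*sigma^2) * T) / (sigma * sqrt(T)) = 0.43055066
d2 = d1 - sigma * sqrt(T) = 0.02351872
exp(-rT) = 0.97190229; exp(-qT) = 1.00000000
C = S_0 * exp(-qT) * N(d1) - K * exp(-rT) * N(d2)
N(d1) = 0.66660244; N(d2) = 0.50938175
C = 54.1100 * 1.00000000 * 0.66660244 - 50.7600 * 0.97190229 * 0.50938175 = 10.9401


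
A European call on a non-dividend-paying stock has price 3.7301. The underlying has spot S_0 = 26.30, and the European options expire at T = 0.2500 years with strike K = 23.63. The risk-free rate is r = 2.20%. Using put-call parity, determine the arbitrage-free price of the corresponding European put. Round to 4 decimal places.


Put-call parity: C - P = S_0 * exp(-qT) - K * exp(-rT).
S_0 * exp(-qT) = 26.3000 * 1.00000000 = 26.30000000
K * exp(-rT) = 23.6300 * 0.99451510 = 23.50039175
P = C - S*exp(-qT) + K*exp(-rT)
P = 3.7301 - 26.30000000 + 23.50039175 = 0.9305

Answer: Put price = 0.9305


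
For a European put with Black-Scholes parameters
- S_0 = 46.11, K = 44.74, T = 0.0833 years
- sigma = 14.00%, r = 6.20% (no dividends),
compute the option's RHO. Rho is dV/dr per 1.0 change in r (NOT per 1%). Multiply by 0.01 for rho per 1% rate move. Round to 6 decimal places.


Answer: Rho = -0.728669

Derivation:
d1 = 0.8944820309; d2 = 0.8540755957
phi(d1) = 0.2674058907; exp(-qT) = 1.0000000000; exp(-rT) = 0.9948487136
N(-d2) = 0.1965315524
Rho = -K*T*exp(-rT)*N(-d2) = -44.7400 * 0.0833 * 0.9948487136 * 0.1965315524 = -0.728669


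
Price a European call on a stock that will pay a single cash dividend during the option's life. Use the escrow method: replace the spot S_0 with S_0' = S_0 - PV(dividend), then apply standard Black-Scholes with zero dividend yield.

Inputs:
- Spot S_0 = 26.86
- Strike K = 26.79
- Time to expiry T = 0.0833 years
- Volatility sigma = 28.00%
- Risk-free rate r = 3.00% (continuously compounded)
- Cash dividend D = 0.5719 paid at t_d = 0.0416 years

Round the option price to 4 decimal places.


PV(D) = D * exp(-r * t_d) = 0.5719 * 0.99875278 = 0.57118671
S_0' = S_0 - PV(D) = 26.8600 - 0.57118671 = 26.28881329
d1 = (ln(S_0'/K) + (r + sigma^2/2)*T) / (sigma*sqrt(T)) = -0.16236059
d2 = d1 - sigma*sqrt(T) = -0.24317346
exp(-rT) = 0.99750412
N(d1) = 0.43551095; N(d2) = 0.40393551
C = S_0' * N(d1) - K * exp(-rT) * N(d2) = 26.28881329 * 0.43551095 - 26.7900 * 0.99750412 * 0.40393551 = 0.6546

Answer: Price = 0.6546


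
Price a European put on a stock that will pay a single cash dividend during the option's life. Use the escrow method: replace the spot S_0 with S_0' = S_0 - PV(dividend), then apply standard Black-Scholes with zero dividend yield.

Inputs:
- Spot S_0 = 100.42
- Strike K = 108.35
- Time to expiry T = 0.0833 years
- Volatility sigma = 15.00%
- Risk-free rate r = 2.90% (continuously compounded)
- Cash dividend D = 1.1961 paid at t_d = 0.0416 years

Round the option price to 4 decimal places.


Answer: Price = 8.9038

Derivation:
PV(D) = D * exp(-r * t_d) = 1.1961 * 0.99879433 = 1.19465790
S_0' = S_0 - PV(D) = 100.4200 - 1.19465790 = 99.22534210
d1 = (ln(S_0'/K) + (r + sigma^2/2)*T) / (sigma*sqrt(T)) = -1.95461670
d2 = d1 - sigma*sqrt(T) = -1.99790931
exp(-rT) = 0.99758722
N(-d1) = 0.97468584; N(-d2) = 0.97713675
P = K * exp(-rT) * N(-d2) - S_0' * N(-d1) = 108.3500 * 0.99758722 * 0.97713675 - 99.22534210 * 0.97468584 = 8.9038


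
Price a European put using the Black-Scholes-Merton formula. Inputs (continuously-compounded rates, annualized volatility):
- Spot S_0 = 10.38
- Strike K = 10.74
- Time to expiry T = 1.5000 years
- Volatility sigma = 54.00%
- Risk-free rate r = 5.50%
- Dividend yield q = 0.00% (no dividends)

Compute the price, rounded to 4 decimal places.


Answer: Price = 2.3876

Derivation:
d1 = (ln(S/K) + (r - q + 0.5*sigma^2) * T) / (sigma * sqrt(T)) = 0.40387215
d2 = d1 - sigma * sqrt(T) = -0.25749008
exp(-rT) = 0.92081144; exp(-qT) = 1.00000000
P = K * exp(-rT) * N(-d2) - S_0 * exp(-qT) * N(-d1)
N(-d1) = 0.34315337; N(-d2) = 0.60159976
P = 10.7400 * 0.92081144 * 0.60159976 - 10.3800 * 1.00000000 * 0.34315337 = 2.3876


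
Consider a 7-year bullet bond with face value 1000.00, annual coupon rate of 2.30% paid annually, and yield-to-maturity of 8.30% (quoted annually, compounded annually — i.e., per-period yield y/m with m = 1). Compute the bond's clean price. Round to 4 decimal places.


Coupon per period c = face * coupon_rate / m = 23.000000
Periods per year m = 1; per-period yield y/m = 0.083000
Number of cashflows N = 7
Cashflows (t years, CF_t, discount factor 1/(1+y/m)^(m*t), PV):
  t = 1.0000: CF_t = 23.000000, DF = 0.923361, PV = 21.237304
  t = 2.0000: CF_t = 23.000000, DF = 0.852596, PV = 19.609699
  t = 3.0000: CF_t = 23.000000, DF = 0.787254, PV = 18.106832
  t = 4.0000: CF_t = 23.000000, DF = 0.726919, PV = 16.719143
  t = 5.0000: CF_t = 23.000000, DF = 0.671209, PV = 15.437805
  t = 6.0000: CF_t = 23.000000, DF = 0.619768, PV = 14.254668
  t = 7.0000: CF_t = 1023.000000, DF = 0.572270, PV = 585.431973
Price P = sum_t PV_t = 690.797423

Answer: Price = 690.7974


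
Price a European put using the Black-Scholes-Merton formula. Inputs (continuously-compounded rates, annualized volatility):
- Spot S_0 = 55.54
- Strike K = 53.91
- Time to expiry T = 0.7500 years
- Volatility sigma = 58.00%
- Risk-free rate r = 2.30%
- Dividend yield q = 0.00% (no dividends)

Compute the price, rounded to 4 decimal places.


Answer: Price = 9.5307

Derivation:
d1 = (ln(S/K) + (r - q + 0.5*sigma^2) * T) / (sigma * sqrt(T)) = 0.34479257
d2 = d1 - sigma * sqrt(T) = -0.15750216
exp(-rT) = 0.98289793; exp(-qT) = 1.00000000
P = K * exp(-rT) * N(-d2) - S_0 * exp(-qT) * N(-d1)
N(-d1) = 0.36512516; N(-d2) = 0.56257545
P = 53.9100 * 0.98289793 * 0.56257545 - 55.5400 * 1.00000000 * 0.36512516 = 9.5307


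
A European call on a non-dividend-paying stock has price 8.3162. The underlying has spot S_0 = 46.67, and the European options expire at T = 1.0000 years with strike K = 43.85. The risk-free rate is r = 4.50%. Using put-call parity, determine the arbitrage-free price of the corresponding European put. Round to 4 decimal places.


Answer: Put price = 3.5667

Derivation:
Put-call parity: C - P = S_0 * exp(-qT) - K * exp(-rT).
S_0 * exp(-qT) = 46.6700 * 1.00000000 = 46.67000000
K * exp(-rT) = 43.8500 * 0.95599748 = 41.92048958
P = C - S*exp(-qT) + K*exp(-rT)
P = 8.3162 - 46.67000000 + 41.92048958 = 3.5667


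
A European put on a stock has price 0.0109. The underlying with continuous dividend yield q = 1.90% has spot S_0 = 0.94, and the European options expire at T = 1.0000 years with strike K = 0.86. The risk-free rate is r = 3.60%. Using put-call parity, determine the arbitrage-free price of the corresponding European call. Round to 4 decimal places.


Answer: Call price = 0.1036

Derivation:
Put-call parity: C - P = S_0 * exp(-qT) - K * exp(-rT).
S_0 * exp(-qT) = 0.9400 * 0.98117936 = 0.92230860
K * exp(-rT) = 0.8600 * 0.96464029 = 0.82959065
C = P + S*exp(-qT) - K*exp(-rT)
C = 0.0109 + 0.92230860 - 0.82959065 = 0.1036


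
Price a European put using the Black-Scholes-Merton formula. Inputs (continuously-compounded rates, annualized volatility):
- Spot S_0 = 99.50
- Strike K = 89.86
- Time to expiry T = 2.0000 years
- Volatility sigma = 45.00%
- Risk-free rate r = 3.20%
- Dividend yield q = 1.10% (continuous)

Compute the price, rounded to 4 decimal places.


Answer: Price = 16.7065

Derivation:
d1 = (ln(S/K) + (r - q + 0.5*sigma^2) * T) / (sigma * sqrt(T)) = 0.54432254
d2 = d1 - sigma * sqrt(T) = -0.09207357
exp(-rT) = 0.93800500; exp(-qT) = 0.97824024
P = K * exp(-rT) * N(-d2) - S_0 * exp(-qT) * N(-d1)
N(-d1) = 0.29310977; N(-d2) = 0.53668021
P = 89.8600 * 0.93800500 * 0.53668021 - 99.5000 * 0.97824024 * 0.29310977 = 16.7065


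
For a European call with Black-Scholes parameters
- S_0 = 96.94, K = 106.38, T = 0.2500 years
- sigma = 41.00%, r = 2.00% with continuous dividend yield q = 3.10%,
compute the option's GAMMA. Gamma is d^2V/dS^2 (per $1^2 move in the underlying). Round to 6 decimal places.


Answer: Gamma = 0.018642

Derivation:
d1 = -0.3642090678; d2 = -0.5692090678
phi(d1) = 0.3733411539; exp(-qT) = 0.9922799538; exp(-rT) = 0.9950124792
Gamma = exp(-qT) * phi(d1) / (S * sigma * sqrt(T)) = 0.9922799538 * 0.3733411539 / (96.9400 * 0.4100 * 0.5000000000) = 0.018642


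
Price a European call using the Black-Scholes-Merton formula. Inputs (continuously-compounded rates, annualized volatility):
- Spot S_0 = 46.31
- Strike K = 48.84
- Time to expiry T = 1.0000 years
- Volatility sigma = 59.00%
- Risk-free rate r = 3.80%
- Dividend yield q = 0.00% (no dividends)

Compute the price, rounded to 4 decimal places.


d1 = (ln(S/K) + (r - q + 0.5*sigma^2) * T) / (sigma * sqrt(T)) = 0.26925131
d2 = d1 - sigma * sqrt(T) = -0.32074869
exp(-rT) = 0.96271294; exp(-qT) = 1.00000000
C = S_0 * exp(-qT) * N(d1) - K * exp(-rT) * N(d2)
N(d1) = 0.60613185; N(d2) = 0.37420042
C = 46.3100 * 1.00000000 * 0.60613185 - 48.8400 * 0.96271294 * 0.37420042 = 10.4755

Answer: Price = 10.4755


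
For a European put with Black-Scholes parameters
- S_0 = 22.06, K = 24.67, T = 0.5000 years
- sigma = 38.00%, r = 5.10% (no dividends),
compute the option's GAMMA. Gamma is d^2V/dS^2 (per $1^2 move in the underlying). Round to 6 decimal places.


Answer: Gamma = 0.066138

Derivation:
d1 = -0.1869066204; d2 = -0.4556071972
phi(d1) = 0.3920344440; exp(-qT) = 1.0000000000; exp(-rT) = 0.9748223790
Gamma = exp(-qT) * phi(d1) / (S * sigma * sqrt(T)) = 1.0000000000 * 0.3920344440 / (22.0600 * 0.3800 * 0.7071067812) = 0.066138


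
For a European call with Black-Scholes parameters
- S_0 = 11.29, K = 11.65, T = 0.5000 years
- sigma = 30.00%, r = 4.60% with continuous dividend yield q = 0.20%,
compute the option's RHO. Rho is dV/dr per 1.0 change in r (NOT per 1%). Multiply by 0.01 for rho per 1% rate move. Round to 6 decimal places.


Answer: Rho = 2.506170

Derivation:
d1 = 0.0618067808; d2 = -0.1503252535
phi(d1) = 0.3981810123; exp(-qT) = 0.9990004998; exp(-rT) = 0.9772624838
N(d2) = 0.4402540050
Rho = K*T*exp(-rT)*N(d2) = 11.6500 * 0.5000 * 0.9772624838 * 0.4402540050 = 2.506170


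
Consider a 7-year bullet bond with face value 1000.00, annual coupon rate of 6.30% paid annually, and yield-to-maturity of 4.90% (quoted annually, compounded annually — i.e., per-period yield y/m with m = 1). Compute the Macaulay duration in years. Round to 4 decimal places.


Answer: Macaulay duration = 5.9203 years

Derivation:
Coupon per period c = face * coupon_rate / m = 63.000000
Periods per year m = 1; per-period yield y/m = 0.049000
Number of cashflows N = 7
Cashflows (t years, CF_t, discount factor 1/(1+y/m)^(m*t), PV):
  t = 1.0000: CF_t = 63.000000, DF = 0.953289, PV = 60.057197
  t = 2.0000: CF_t = 63.000000, DF = 0.908760, PV = 57.251856
  t = 3.0000: CF_t = 63.000000, DF = 0.866310, PV = 54.577556
  t = 4.0000: CF_t = 63.000000, DF = 0.825844, PV = 52.028176
  t = 5.0000: CF_t = 63.000000, DF = 0.787268, PV = 49.597879
  t = 6.0000: CF_t = 63.000000, DF = 0.750494, PV = 47.281105
  t = 7.0000: CF_t = 1063.000000, DF = 0.715437, PV = 760.509857
Price P = sum_t PV_t = 1081.303627
Macaulay numerator sum_t t * PV_t:
  t * PV_t at t = 1.0000: 60.057197
  t * PV_t at t = 2.0000: 114.503713
  t * PV_t at t = 3.0000: 163.732668
  t * PV_t at t = 4.0000: 208.112702
  t * PV_t at t = 5.0000: 247.989397
  t * PV_t at t = 6.0000: 283.686632
  t * PV_t at t = 7.0000: 5323.568997
Macaulay duration D = (sum_t t * PV_t) / P = 6401.651306 / 1081.303627 = 5.920309


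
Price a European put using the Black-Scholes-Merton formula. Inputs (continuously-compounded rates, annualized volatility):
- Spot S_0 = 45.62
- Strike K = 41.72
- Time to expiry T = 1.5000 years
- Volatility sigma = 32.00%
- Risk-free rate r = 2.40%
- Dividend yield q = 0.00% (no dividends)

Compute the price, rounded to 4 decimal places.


d1 = (ln(S/K) + (r - q + 0.5*sigma^2) * T) / (sigma * sqrt(T)) = 0.51583597
d2 = d1 - sigma * sqrt(T) = 0.12391761
exp(-rT) = 0.96464029; exp(-qT) = 1.00000000
P = K * exp(-rT) * N(-d2) - S_0 * exp(-qT) * N(-d1)
N(-d1) = 0.30298449; N(-d2) = 0.45069025
P = 41.7200 * 0.96464029 * 0.45069025 - 45.6200 * 1.00000000 * 0.30298449 = 4.3158

Answer: Price = 4.3158


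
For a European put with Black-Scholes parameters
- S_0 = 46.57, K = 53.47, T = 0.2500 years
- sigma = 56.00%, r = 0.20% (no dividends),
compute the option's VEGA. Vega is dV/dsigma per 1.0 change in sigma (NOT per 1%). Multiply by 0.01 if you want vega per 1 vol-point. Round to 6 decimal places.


d1 = -0.3516578285; d2 = -0.6316578285
phi(d1) = 0.3750221653; exp(-qT) = 1.0000000000; exp(-rT) = 0.9995001250
Vega = S * exp(-qT) * phi(d1) * sqrt(T) = 46.5700 * 1.0000000000 * 0.3750221653 * 0.5000000000 = 8.732391

Answer: Vega = 8.732391


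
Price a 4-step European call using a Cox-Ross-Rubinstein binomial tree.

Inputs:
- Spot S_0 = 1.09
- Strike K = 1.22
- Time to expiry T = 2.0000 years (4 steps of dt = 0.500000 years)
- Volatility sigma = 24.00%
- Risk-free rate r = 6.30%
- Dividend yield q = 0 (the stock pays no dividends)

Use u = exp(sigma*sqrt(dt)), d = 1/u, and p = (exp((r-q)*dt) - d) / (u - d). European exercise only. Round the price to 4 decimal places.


Answer: Price = V(0,0) = 0.1581

Derivation:
dt = T/N = 0.500000
u = exp(sigma*sqrt(dt)) = 1.184956; d = 1/u = 0.843913
p = (exp((r-q)*dt) - d) / (u - d) = 0.551509
Discount per step: exp(-r*dt) = 0.968991
Stock lattice S(k, i) with i counting down-moves:
  k=0: S(0,0) = 1.0900
  k=1: S(1,0) = 1.2916; S(1,1) = 0.9199
  k=2: S(2,0) = 1.5305; S(2,1) = 1.0900; S(2,2) = 0.7763
  k=3: S(3,0) = 1.8136; S(3,1) = 1.2916; S(3,2) = 0.9199; S(3,3) = 0.6551
  k=4: S(4,0) = 2.1490; S(4,1) = 1.5305; S(4,2) = 1.0900; S(4,3) = 0.7763; S(4,4) = 0.5529
Terminal payoffs V(N, i) = max(S_T - K, 0):
  V(4,0) = 0.928995; V(4,1) = 0.310492; V(4,2) = 0.000000; V(4,3) = 0.000000; V(4,4) = 0.000000
Backward induction: V(k, i) = exp(-r*dt) * [p * V(k+1, i) + (1-p) * V(k+1, i+1)].
  V(3,0) = exp(-r*dt) * [p*0.928995 + (1-p)*0.310492] = 0.631396
  V(3,1) = exp(-r*dt) * [p*0.310492 + (1-p)*0.000000] = 0.165929
  V(3,2) = exp(-r*dt) * [p*0.000000 + (1-p)*0.000000] = 0.000000
  V(3,3) = exp(-r*dt) * [p*0.000000 + (1-p)*0.000000] = 0.000000
  V(2,0) = exp(-r*dt) * [p*0.631396 + (1-p)*0.165929] = 0.409533
  V(2,1) = exp(-r*dt) * [p*0.165929 + (1-p)*0.000000] = 0.088674
  V(2,2) = exp(-r*dt) * [p*0.000000 + (1-p)*0.000000] = 0.000000
  V(1,0) = exp(-r*dt) * [p*0.409533 + (1-p)*0.088674] = 0.257393
  V(1,1) = exp(-r*dt) * [p*0.088674 + (1-p)*0.000000] = 0.047388
  V(0,0) = exp(-r*dt) * [p*0.257393 + (1-p)*0.047388] = 0.158147


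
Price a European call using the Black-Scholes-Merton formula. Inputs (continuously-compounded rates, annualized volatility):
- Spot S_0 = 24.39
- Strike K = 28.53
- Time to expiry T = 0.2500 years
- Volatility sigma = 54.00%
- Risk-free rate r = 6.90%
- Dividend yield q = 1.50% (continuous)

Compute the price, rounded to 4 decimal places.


d1 = (ln(S/K) + (r - q + 0.5*sigma^2) * T) / (sigma * sqrt(T)) = -0.39567760
d2 = d1 - sigma * sqrt(T) = -0.66567760
exp(-rT) = 0.98289793; exp(-qT) = 0.99625702
C = S_0 * exp(-qT) * N(d1) - K * exp(-rT) * N(d2)
N(d1) = 0.34617144; N(d2) = 0.25280860
C = 24.3900 * 0.99625702 * 0.34617144 - 28.5300 * 0.98289793 * 0.25280860 = 1.3222

Answer: Price = 1.3222


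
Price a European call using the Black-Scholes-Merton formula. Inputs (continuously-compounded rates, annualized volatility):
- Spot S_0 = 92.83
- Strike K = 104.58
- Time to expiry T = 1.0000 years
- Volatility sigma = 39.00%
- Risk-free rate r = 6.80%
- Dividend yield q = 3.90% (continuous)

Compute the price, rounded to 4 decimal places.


Answer: Price = 10.6213

Derivation:
d1 = (ln(S/K) + (r - q + 0.5*sigma^2) * T) / (sigma * sqrt(T)) = -0.03623709
d2 = d1 - sigma * sqrt(T) = -0.42623709
exp(-rT) = 0.93426047; exp(-qT) = 0.96175071
C = S_0 * exp(-qT) * N(d1) - K * exp(-rT) * N(d2)
N(d1) = 0.48554666; N(d2) = 0.33496755
C = 92.8300 * 0.96175071 * 0.48554666 - 104.5800 * 0.93426047 * 0.33496755 = 10.6213


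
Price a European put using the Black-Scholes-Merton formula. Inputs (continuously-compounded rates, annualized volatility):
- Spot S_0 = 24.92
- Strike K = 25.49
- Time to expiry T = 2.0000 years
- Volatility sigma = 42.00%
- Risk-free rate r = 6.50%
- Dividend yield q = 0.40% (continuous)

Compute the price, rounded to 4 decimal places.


Answer: Price = 4.4050

Derivation:
d1 = (ln(S/K) + (r - q + 0.5*sigma^2) * T) / (sigma * sqrt(T)) = 0.46430732
d2 = d1 - sigma * sqrt(T) = -0.12966238
exp(-rT) = 0.87809543; exp(-qT) = 0.99203191
P = K * exp(-rT) * N(-d2) - S_0 * exp(-qT) * N(-d1)
N(-d1) = 0.32121379; N(-d2) = 0.55158323
P = 25.4900 * 0.87809543 * 0.55158323 - 24.9200 * 0.99203191 * 0.32121379 = 4.4050


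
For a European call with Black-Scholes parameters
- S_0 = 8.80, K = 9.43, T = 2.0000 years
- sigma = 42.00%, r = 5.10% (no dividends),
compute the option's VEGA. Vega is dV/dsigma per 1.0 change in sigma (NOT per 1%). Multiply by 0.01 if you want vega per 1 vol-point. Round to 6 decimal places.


Answer: Vega = 4.666126

Derivation:
d1 = 0.3523001698; d2 = -0.2416695264
phi(d1) = 0.3749373858; exp(-qT) = 1.0000000000; exp(-rT) = 0.9030295517
Vega = S * exp(-qT) * phi(d1) * sqrt(T) = 8.8000 * 1.0000000000 * 0.3749373858 * 1.4142135624 = 4.666126


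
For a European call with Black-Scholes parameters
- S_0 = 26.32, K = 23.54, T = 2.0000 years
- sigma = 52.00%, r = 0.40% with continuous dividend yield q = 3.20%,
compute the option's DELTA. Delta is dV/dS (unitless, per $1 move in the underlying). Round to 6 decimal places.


Answer: Delta = 0.629626

Derivation:
d1 = 0.4433396402; d2 = -0.2920514122
phi(d1) = 0.3616011206; exp(-qT) = 0.9380049995; exp(-rT) = 0.9920319148
N(d1) = 0.6712399562
Delta = exp(-qT) * N(d1) = 0.9380049995 * 0.6712399562 = 0.629626


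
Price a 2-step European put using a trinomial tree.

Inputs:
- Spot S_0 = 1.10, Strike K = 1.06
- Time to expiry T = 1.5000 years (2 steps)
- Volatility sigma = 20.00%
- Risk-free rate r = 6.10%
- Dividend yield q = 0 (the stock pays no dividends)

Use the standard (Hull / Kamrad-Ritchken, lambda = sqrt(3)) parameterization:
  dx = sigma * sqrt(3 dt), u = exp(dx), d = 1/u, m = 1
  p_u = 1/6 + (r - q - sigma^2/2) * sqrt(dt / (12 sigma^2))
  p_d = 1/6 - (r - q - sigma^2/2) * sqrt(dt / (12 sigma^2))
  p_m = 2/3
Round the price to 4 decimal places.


Answer: Price = V(0,0) = 0.0400

Derivation:
dt = T/N = 0.750000; dx = sigma*sqrt(3*dt) = 0.300000
u = exp(dx) = 1.349859; d = 1/u = 0.740818
p_u = 0.217917, p_m = 0.666667, p_d = 0.115417
Discount per step: exp(-r*dt) = 0.955281
Stock lattice S(k, j) with j the centered position index:
  k=0: S(0,+0) = 1.1000
  k=1: S(1,-1) = 0.8149; S(1,+0) = 1.1000; S(1,+1) = 1.4848
  k=2: S(2,-2) = 0.6037; S(2,-1) = 0.8149; S(2,+0) = 1.1000; S(2,+1) = 1.4848; S(2,+2) = 2.0043
Terminal payoffs V(N, j) = max(K - S_T, 0):
  V(2,-2) = 0.456307; V(2,-1) = 0.245100; V(2,+0) = 0.000000; V(2,+1) = 0.000000; V(2,+2) = 0.000000
Backward induction: V(k, j) = exp(-r*dt) * [p_u * V(k+1, j+1) + p_m * V(k+1, j) + p_d * V(k+1, j-1)]
  V(1,-1) = exp(-r*dt) * [p_u*0.000000 + p_m*0.245100 + p_d*0.456307] = 0.206403
  V(1,+0) = exp(-r*dt) * [p_u*0.000000 + p_m*0.000000 + p_d*0.245100] = 0.027024
  V(1,+1) = exp(-r*dt) * [p_u*0.000000 + p_m*0.000000 + p_d*0.000000] = 0.000000
  V(0,+0) = exp(-r*dt) * [p_u*0.000000 + p_m*0.027024 + p_d*0.206403] = 0.039967


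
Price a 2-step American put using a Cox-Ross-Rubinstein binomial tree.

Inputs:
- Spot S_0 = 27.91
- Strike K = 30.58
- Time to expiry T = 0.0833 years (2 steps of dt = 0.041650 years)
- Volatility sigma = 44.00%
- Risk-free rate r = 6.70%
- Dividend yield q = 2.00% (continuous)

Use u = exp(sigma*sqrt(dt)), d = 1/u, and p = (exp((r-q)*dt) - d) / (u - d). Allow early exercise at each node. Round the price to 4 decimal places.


dt = T/N = 0.041650
u = exp(sigma*sqrt(dt)) = 1.093952; d = 1/u = 0.914117
p = (exp((r-q)*dt) - d) / (u - d) = 0.488462
Discount per step: exp(-r*dt) = 0.997213
Stock lattice S(k, i) with i counting down-moves:
  k=0: S(0,0) = 27.9100
  k=1: S(1,0) = 30.5322; S(1,1) = 25.5130
  k=2: S(2,0) = 33.4008; S(2,1) = 27.9100; S(2,2) = 23.3219
Terminal payoffs V(N, i) = max(K - S_T, 0):
  V(2,0) = 0.000000; V(2,1) = 2.670000; V(2,2) = 7.258126
Backward induction: V(k, i) = exp(-r*dt) * [p * V(k+1, i) + (1-p) * V(k+1, i+1)]; then take max(V_cont, immediate exercise) for American.
  V(1,0) = exp(-r*dt) * [p*0.000000 + (1-p)*2.670000] = 1.362001; exercise = 0.047805; V(1,0) = max -> 1.362001
  V(1,1) = exp(-r*dt) * [p*2.670000 + (1-p)*7.258126] = 5.003021; exercise = 5.066993; V(1,1) = max -> 5.066993
  V(0,0) = exp(-r*dt) * [p*1.362001 + (1-p)*5.066993] = 3.248169; exercise = 2.670000; V(0,0) = max -> 3.248169

Answer: Price = V(0,0) = 3.2482


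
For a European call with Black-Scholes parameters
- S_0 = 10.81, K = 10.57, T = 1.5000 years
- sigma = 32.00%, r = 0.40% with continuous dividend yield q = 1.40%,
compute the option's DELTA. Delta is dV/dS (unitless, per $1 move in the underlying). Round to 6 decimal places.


Answer: Delta = 0.572947

Derivation:
d1 = 0.2149729143; d2 = -0.1769454445
phi(d1) = 0.3898297358; exp(-qT) = 0.9792189646; exp(-rT) = 0.9940179641
N(d1) = 0.5851057819
Delta = exp(-qT) * N(d1) = 0.9792189646 * 0.5851057819 = 0.572947


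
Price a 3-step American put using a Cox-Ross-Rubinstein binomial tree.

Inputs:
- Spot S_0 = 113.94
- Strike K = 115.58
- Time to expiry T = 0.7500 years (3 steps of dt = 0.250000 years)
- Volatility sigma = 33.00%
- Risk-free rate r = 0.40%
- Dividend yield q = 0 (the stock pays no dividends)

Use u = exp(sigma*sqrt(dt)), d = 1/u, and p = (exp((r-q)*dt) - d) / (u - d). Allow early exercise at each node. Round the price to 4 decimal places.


Answer: Price = V(0,0) = 14.7895

Derivation:
dt = T/N = 0.250000
u = exp(sigma*sqrt(dt)) = 1.179393; d = 1/u = 0.847894
p = (exp((r-q)*dt) - d) / (u - d) = 0.461861
Discount per step: exp(-r*dt) = 0.999000
Stock lattice S(k, i) with i counting down-moves:
  k=0: S(0,0) = 113.9400
  k=1: S(1,0) = 134.3801; S(1,1) = 96.6090
  k=2: S(2,0) = 158.4869; S(2,1) = 113.9400; S(2,2) = 81.9142
  k=3: S(3,0) = 186.9184; S(3,1) = 134.3801; S(3,2) = 96.6090; S(3,3) = 69.4545
Terminal payoffs V(N, i) = max(K - S_T, 0):
  V(3,0) = 0.000000; V(3,1) = 0.000000; V(3,2) = 18.970991; V(3,3) = 46.125491
Backward induction: V(k, i) = exp(-r*dt) * [p * V(k+1, i) + (1-p) * V(k+1, i+1)]; then take max(V_cont, immediate exercise) for American.
  V(2,0) = exp(-r*dt) * [p*0.000000 + (1-p)*0.000000] = 0.000000; exercise = 0.000000; V(2,0) = max -> 0.000000
  V(2,1) = exp(-r*dt) * [p*0.000000 + (1-p)*18.970991] = 10.198818; exercise = 1.640000; V(2,1) = max -> 10.198818
  V(2,2) = exp(-r*dt) * [p*18.970991 + (1-p)*46.125491] = 33.550308; exercise = 33.665830; V(2,2) = max -> 33.665830
  V(1,0) = exp(-r*dt) * [p*0.000000 + (1-p)*10.198818] = 5.482892; exercise = 0.000000; V(1,0) = max -> 5.482892
  V(1,1) = exp(-r*dt) * [p*10.198818 + (1-p)*33.665830] = 22.804506; exercise = 18.970991; V(1,1) = max -> 22.804506
  V(0,0) = exp(-r*dt) * [p*5.482892 + (1-p)*22.804506] = 14.789523; exercise = 1.640000; V(0,0) = max -> 14.789523


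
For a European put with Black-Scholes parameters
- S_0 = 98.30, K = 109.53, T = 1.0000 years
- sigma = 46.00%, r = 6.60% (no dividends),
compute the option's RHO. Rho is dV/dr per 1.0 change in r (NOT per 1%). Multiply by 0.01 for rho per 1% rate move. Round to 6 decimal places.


d1 = 0.1383163974; d2 = -0.3216836026
phi(d1) = 0.3951443072; exp(-qT) = 1.0000000000; exp(-rT) = 0.9361308643
N(-d2) = 0.6261537993
Rho = -K*T*exp(-rT)*N(-d2) = -109.5300 * 1.0000 * 0.9361308643 * 0.6261537993 = -64.202313

Answer: Rho = -64.202313
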